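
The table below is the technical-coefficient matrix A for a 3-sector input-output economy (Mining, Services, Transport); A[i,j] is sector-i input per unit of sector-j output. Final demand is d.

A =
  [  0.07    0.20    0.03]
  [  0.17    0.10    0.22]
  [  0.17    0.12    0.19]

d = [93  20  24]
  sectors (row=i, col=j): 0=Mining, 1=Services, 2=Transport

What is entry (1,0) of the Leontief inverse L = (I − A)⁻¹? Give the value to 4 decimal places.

L[1,0] = 0.2856

Form M = I − A:
  [  0.93   -0.20   -0.03]
  [ -0.17    0.90   -0.22]
  [ -0.17   -0.12    0.81]
Leontief inverse L = M⁻¹:
  [  1.1458    0.2701    0.1158]
  [  0.2856    1.2202    0.3420]
  [  0.2828    0.2374    1.3095]
Total output x = L · d:
  x_0 = 1.1458·93 + 0.2701·20 + 0.1158·24 = 114.7395
  x_1 = 0.2856·93 + 1.2202·20 + 0.3420·24 = 59.1672
  x_2 = 0.2828·93 + 0.2374·20 + 1.3095·24 = 62.4763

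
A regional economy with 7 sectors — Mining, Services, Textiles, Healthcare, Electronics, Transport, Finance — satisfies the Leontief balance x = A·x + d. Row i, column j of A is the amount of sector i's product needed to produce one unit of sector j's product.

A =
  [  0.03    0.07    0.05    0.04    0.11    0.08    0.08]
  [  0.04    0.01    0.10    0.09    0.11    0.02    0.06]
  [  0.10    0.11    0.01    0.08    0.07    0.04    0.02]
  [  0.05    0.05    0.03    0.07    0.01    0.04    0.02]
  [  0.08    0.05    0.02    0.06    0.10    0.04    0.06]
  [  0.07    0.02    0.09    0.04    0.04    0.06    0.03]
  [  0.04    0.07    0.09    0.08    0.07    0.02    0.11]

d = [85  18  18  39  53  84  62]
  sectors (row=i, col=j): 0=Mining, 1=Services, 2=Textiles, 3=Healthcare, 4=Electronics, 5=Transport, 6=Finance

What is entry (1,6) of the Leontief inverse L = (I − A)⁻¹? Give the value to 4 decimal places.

L[1,6] = 0.0972

Form M = I − A:
  [  0.97   -0.07   -0.05   -0.04   -0.11   -0.08   -0.08]
  [ -0.04    0.99   -0.10   -0.09   -0.11   -0.02   -0.06]
  [ -0.10   -0.11    0.99   -0.08   -0.07   -0.04   -0.02]
  [ -0.05   -0.05   -0.03    0.93   -0.01   -0.04   -0.02]
  [ -0.08   -0.05   -0.02   -0.06    0.90   -0.04   -0.06]
  [ -0.07   -0.02   -0.09   -0.04   -0.04    0.94   -0.03]
  [ -0.04   -0.07   -0.09   -0.08   -0.07   -0.02    0.89]
Leontief inverse L = M⁻¹:
  [  1.0768    0.1106    0.0931    0.0913    0.1679    0.1116    0.1235]
  [  0.0850    1.0537    0.1315    0.1378    0.1607    0.0500    0.0972]
  [  0.1387    0.1449    1.0500    0.1266    0.1256    0.0716    0.0596]
  [  0.0747    0.0731    0.0545    1.0991    0.0405    0.0596    0.0423]
  [  0.1191    0.0867    0.0567    0.1044    1.1527    0.0700    0.1002]
  [  0.1063    0.0551    0.1192    0.0774    0.0828    1.0872    0.0599]
  [  0.0876    0.1171    0.1328    0.1365    0.1290    0.0515    1.1558]
Total output x = L · d:
  x_0 = 1.0768·85 + 0.1106·18 + 0.0931·18 + 0.0913·39 + 0.1679·53 + 0.1116·84 + 0.1235·62 = 124.6829
  x_1 = 0.0850·85 + 1.0537·18 + 0.1315·18 + 0.1378·39 + 0.1607·53 + 0.0500·84 + 0.0972·62 = 52.6833
  x_2 = 0.1387·85 + 0.1449·18 + 1.0500·18 + 0.1266·39 + 0.1256·53 + 0.0716·84 + 0.0596·62 = 54.5964
  x_3 = 0.0747·85 + 0.0731·18 + 0.0545·18 + 1.0991·39 + 0.0405·53 + 0.0596·84 + 0.0423·62 = 61.2825
  x_4 = 0.1191·85 + 0.0867·18 + 0.0567·18 + 0.1044·39 + 1.1527·53 + 0.0700·84 + 0.1002·62 = 89.9646
  x_5 = 0.1063·85 + 0.0551·18 + 0.1192·18 + 0.0774·39 + 0.0828·53 + 1.0872·84 + 0.0599·62 = 114.6253
  x_6 = 0.0876·85 + 0.1171·18 + 0.1328·18 + 0.1365·39 + 0.1290·53 + 0.0515·84 + 1.1558·62 = 100.0915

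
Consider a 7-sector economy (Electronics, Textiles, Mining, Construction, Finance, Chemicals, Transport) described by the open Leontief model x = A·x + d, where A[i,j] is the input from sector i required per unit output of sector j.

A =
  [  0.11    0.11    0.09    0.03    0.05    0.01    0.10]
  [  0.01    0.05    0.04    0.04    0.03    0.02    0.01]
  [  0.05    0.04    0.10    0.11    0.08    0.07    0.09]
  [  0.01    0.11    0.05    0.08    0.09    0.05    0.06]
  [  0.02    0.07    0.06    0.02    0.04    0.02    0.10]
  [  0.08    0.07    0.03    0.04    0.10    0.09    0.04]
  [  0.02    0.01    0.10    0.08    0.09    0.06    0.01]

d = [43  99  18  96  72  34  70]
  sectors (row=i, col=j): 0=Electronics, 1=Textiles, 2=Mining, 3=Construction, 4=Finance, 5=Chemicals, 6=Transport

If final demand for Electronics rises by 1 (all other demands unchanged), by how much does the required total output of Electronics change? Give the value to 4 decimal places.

Form M = I − A:
  [  0.89   -0.11   -0.09   -0.03   -0.05   -0.01   -0.10]
  [ -0.01    0.95   -0.04   -0.04   -0.03   -0.02   -0.01]
  [ -0.05   -0.04    0.90   -0.11   -0.08   -0.07   -0.09]
  [ -0.01   -0.11   -0.05    0.92   -0.09   -0.05   -0.06]
  [ -0.02   -0.07   -0.06   -0.02    0.96   -0.02   -0.10]
  [ -0.08   -0.07   -0.03   -0.04   -0.10    0.91   -0.04]
  [ -0.02   -0.01   -0.10   -0.08   -0.09   -0.06    0.99]
Leontief inverse L = M⁻¹:
  [  1.1444    0.1604    0.1508    0.0793    0.1031    0.0441    0.1479]
  [  0.0210    1.0712    0.0608    0.0597    0.0515    0.0348    0.0287]
  [  0.0851    0.0988    1.1629    0.1668    0.1456    0.1145    0.1448]
  [  0.0324    0.1548    0.0953    1.1213    0.1374    0.0822    0.0987]
  [  0.0384    0.0988    0.0987    0.0538    1.0767    0.0452    0.1277]
  [  0.1126    0.1198    0.0776    0.0775    0.1481    1.1218    0.0846]
  [  0.0449    0.0528    0.1425    0.1193    0.1353    0.0915    1.0527]
Total output x = L · d:
  x_0 = 1.1444·43 + 0.1604·99 + 0.1508·18 + 0.0793·96 + 0.1031·72 + 0.0441·34 + 0.1479·70 = 94.6948
  x_1 = 0.0210·43 + 1.0712·99 + 0.0608·18 + 0.0597·96 + 0.0515·72 + 0.0348·34 + 0.0287·70 = 120.6775
  x_2 = 0.0851·43 + 0.0988·99 + 1.1629·18 + 0.1668·96 + 0.1456·72 + 0.1145·34 + 0.1448·70 = 74.8986
  x_3 = 0.0324·43 + 0.1548·99 + 0.0953·18 + 1.1213·96 + 0.1374·72 + 0.0822·34 + 0.0987·70 = 145.6703
  x_4 = 0.0384·43 + 0.0988·99 + 0.0987·18 + 0.0538·96 + 1.0767·72 + 0.0452·34 + 0.1277·70 = 106.3804
  x_5 = 0.1126·43 + 0.1198·99 + 0.0776·18 + 0.0775·96 + 0.1481·72 + 1.1218·34 + 0.0846·70 = 80.2673
  x_6 = 0.0449·43 + 0.0528·99 + 0.1425·18 + 0.1193·96 + 0.1353·72 + 0.0915·34 + 1.0527·70 = 107.7115
Δx_0 = L[0,0] · Δd_0 = 1.1444 · 1 = 1.1444

1.1444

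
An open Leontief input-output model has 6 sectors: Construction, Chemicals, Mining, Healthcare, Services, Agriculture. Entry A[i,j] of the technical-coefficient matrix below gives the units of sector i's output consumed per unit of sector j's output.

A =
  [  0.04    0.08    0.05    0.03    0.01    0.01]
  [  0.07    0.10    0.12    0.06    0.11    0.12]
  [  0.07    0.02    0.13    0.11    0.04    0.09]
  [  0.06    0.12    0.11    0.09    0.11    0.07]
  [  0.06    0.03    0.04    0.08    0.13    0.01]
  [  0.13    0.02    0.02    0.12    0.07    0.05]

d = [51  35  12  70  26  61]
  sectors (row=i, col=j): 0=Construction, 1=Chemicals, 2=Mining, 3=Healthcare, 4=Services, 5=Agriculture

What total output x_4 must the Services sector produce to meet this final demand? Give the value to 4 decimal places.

Form M = I − A:
  [  0.96   -0.08   -0.05   -0.03   -0.01   -0.01]
  [ -0.07    0.90   -0.12   -0.06   -0.11   -0.12]
  [ -0.07   -0.02    0.87   -0.11   -0.04   -0.09]
  [ -0.06   -0.12   -0.11    0.91   -0.11   -0.07]
  [ -0.06   -0.03   -0.04   -0.08    0.87   -0.01]
  [ -0.13   -0.02   -0.02   -0.12   -0.07    0.95]
Leontief inverse L = M⁻¹:
  [  1.0673    0.1072    0.0866    0.0613    0.0406    0.0379]
  [  0.1443    1.1581    0.1993    0.1456    0.1901    0.1794]
  [  0.1284    0.0684    1.1967    0.1803    0.0990    0.1377]
  [  0.1303    0.1815    0.1926    1.1726    0.1921    0.1310]
  [  0.0985    0.0679    0.0864    0.1273    1.1824    0.0396]
  [  0.1755    0.0684    0.0719    0.1727    0.1230    1.0840]
Total output x = L · d:
  x_0 = 1.0673·51 + 0.1072·35 + 0.0866·12 + 0.0613·70 + 0.0406·26 + 0.0379·61 = 66.8813
  x_1 = 0.1443·51 + 1.1581·35 + 0.1993·12 + 0.1456·70 + 0.1901·26 + 0.1794·61 = 76.3584
  x_2 = 0.1284·51 + 0.0684·35 + 1.1967·12 + 0.1803·70 + 0.0990·26 + 0.1377·61 = 46.8930
  x_3 = 0.1303·51 + 0.1815·35 + 0.1926·12 + 1.1726·70 + 0.1921·26 + 0.1310·61 = 110.3780
  x_4 = 0.0985·51 + 0.0679·35 + 0.0864·12 + 0.1273·70 + 1.1824·26 + 0.0396·61 = 50.5124
  x_5 = 0.1755·51 + 0.0684·35 + 0.0719·12 + 0.1727·70 + 0.1230·26 + 1.0840·61 = 93.6219

50.5124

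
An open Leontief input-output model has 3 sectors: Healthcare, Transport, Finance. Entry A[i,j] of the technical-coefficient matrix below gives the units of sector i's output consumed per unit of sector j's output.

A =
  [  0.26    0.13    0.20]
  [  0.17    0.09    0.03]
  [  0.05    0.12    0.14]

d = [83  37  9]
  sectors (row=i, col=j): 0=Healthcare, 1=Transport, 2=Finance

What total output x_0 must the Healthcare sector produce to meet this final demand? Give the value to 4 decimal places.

131.1477

Form M = I − A:
  [  0.74   -0.13   -0.20]
  [ -0.17    0.91   -0.03]
  [ -0.05   -0.12    0.86]
Leontief inverse L = M⁻¹:
  [  1.4318    0.2496    0.3417]
  [  0.2715    1.1513    0.1033]
  [  0.1211    0.1752    1.1971]
Total output x = L · d:
  x_0 = 1.4318·83 + 0.2496·37 + 0.3417·9 = 131.1477
  x_1 = 0.2715·83 + 1.1513·37 + 0.1033·9 = 66.0597
  x_2 = 0.1211·83 + 0.1752·37 + 1.1971·9 = 27.3076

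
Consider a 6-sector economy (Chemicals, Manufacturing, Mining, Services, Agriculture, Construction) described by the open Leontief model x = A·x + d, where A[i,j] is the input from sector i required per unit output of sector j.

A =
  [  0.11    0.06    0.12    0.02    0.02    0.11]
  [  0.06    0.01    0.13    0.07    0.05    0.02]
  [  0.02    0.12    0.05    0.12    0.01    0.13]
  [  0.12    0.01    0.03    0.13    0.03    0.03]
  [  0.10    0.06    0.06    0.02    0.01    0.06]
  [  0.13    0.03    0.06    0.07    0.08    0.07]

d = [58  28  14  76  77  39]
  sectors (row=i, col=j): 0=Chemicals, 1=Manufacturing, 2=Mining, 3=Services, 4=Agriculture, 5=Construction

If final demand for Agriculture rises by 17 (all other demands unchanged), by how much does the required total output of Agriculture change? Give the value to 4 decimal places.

17.4838

Form M = I − A:
  [  0.89   -0.06   -0.12   -0.02   -0.02   -0.11]
  [ -0.06    0.99   -0.13   -0.07   -0.05   -0.02]
  [ -0.02   -0.12    0.95   -0.12   -0.01   -0.13]
  [ -0.12   -0.01   -0.03    0.87   -0.03   -0.03]
  [ -0.10   -0.06   -0.06   -0.02    0.99   -0.06]
  [ -0.13   -0.03   -0.06   -0.07   -0.08    0.93]
Leontief inverse L = M⁻¹:
  [  1.1748    0.1016    0.1785    0.0747    0.0468    0.1715]
  [  0.1070    1.0442    0.1684    0.1166    0.0655    0.0666]
  [  0.0896    0.1488    1.1037    0.1814    0.0402    0.1765]
  [  0.1783    0.0365    0.0722    1.1734    0.0476    0.0729]
  [  0.1463    0.0874    0.1036    0.0565    1.0285    0.1018]
  [  0.1995    0.0678    0.1159    0.1191    0.1033    1.1270]
Total output x = L · d:
  x_0 = 1.1748·58 + 0.1016·28 + 0.1785·14 + 0.0747·76 + 0.0468·77 + 0.1715·39 = 89.4515
  x_1 = 0.1070·58 + 1.0442·28 + 0.1684·14 + 0.1166·76 + 0.0655·77 + 0.0666·39 = 54.3035
  x_2 = 0.0896·58 + 0.1488·28 + 1.1037·14 + 0.1814·76 + 0.0402·77 + 0.1765·39 = 48.5865
  x_3 = 0.1783·58 + 0.0365·28 + 0.0722·14 + 1.1734·76 + 0.0476·77 + 0.0729·39 = 108.0592
  x_4 = 0.1463·58 + 0.0874·28 + 0.1036·14 + 0.0565·76 + 1.0285·77 + 0.1018·39 = 99.8410
  x_5 = 0.1995·58 + 0.0678·28 + 0.1159·14 + 0.1191·76 + 0.1033·77 + 1.1270·39 = 76.0478
Δx_4 = L[4,4] · Δd_4 = 1.0285 · 17 = 17.4838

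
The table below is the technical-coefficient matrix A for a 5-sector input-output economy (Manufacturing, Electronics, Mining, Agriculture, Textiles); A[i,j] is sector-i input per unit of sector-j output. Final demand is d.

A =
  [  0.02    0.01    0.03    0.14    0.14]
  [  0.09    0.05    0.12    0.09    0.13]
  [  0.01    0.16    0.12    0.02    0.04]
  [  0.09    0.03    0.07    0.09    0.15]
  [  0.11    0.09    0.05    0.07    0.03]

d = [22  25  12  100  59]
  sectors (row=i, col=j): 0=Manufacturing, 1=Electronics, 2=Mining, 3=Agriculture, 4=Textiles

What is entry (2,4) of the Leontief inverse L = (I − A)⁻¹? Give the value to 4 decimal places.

Form M = I − A:
  [  0.98   -0.01   -0.03   -0.14   -0.14]
  [ -0.09    0.95   -0.12   -0.09   -0.13]
  [ -0.01   -0.16    0.88   -0.02   -0.04]
  [ -0.09   -0.03   -0.07    0.91   -0.15]
  [ -0.11   -0.09   -0.05   -0.07    0.97]
Leontief inverse L = M⁻¹:
  [  1.0638    0.0466    0.0682    0.1845    0.1911]
  [  0.1397    1.1079    0.1791    0.1503    0.1993]
  [  0.0473    0.2094    1.1767    0.0610    0.0928]
  [  0.1375    0.0778    0.1186    1.1467    0.2125]
  [  0.1460    0.1245    0.0936    0.1208    1.0912]
Total output x = L · d:
  x_0 = 1.0638·22 + 0.0466·25 + 0.0682·12 + 0.1845·100 + 0.1911·59 = 55.1087
  x_1 = 0.1397·22 + 1.1079·25 + 0.1791·12 + 0.1503·100 + 0.1993·59 = 59.7131
  x_2 = 0.0473·22 + 0.2094·25 + 1.1767·12 + 0.0610·100 + 0.0928·59 = 31.9697
  x_3 = 0.1375·22 + 0.0778·25 + 0.1186·12 + 1.1467·100 + 0.2125·59 = 133.5985
  x_4 = 0.1460·22 + 0.1245·25 + 0.0936·12 + 0.1208·100 + 1.0912·59 = 83.9036

L[2,4] = 0.0928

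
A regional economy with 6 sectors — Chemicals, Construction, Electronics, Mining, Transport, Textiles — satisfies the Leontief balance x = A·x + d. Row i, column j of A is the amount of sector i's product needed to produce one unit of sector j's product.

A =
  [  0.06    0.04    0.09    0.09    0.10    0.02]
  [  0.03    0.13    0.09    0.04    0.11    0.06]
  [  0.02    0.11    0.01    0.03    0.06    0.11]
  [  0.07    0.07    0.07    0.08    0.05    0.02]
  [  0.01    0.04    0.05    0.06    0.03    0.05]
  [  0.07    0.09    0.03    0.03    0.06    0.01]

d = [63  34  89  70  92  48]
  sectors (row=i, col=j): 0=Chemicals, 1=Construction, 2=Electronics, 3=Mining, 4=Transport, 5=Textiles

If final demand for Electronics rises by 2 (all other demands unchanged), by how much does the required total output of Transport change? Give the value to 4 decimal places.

0.1395

Form M = I − A:
  [  0.94   -0.04   -0.09   -0.09   -0.10   -0.02]
  [ -0.03    0.87   -0.09   -0.04   -0.11   -0.06]
  [ -0.02   -0.11    0.99   -0.03   -0.06   -0.11]
  [ -0.07   -0.07   -0.07    0.92   -0.05   -0.02]
  [ -0.01   -0.04   -0.05   -0.06    0.97   -0.05]
  [ -0.07   -0.09   -0.03   -0.03   -0.06    0.99]
Leontief inverse L = M⁻¹:
  [  1.0838    0.0871    0.1238    0.1245    0.1388    0.0505]
  [  0.0553    1.1918    0.1296    0.0750    0.1588    0.0973]
  [  0.0421    0.1562    1.0410    0.0555    0.0975    0.1320]
  [  0.0932    0.1159    0.1036    1.1119    0.0894    0.0474]
  [  0.0259    0.0718    0.0698    0.0789    1.0543    0.0675]
  [  0.0873    0.1271    0.0594    0.0558    0.0938    1.0320]
Total output x = L · d:
  x_0 = 1.0838·63 + 0.0871·34 + 0.1238·89 + 0.1245·70 + 0.1388·92 + 0.0505·48 = 106.1640
  x_1 = 0.0553·63 + 1.1918·34 + 0.1296·89 + 0.0750·70 + 0.1588·92 + 0.0973·48 = 80.0649
  x_2 = 0.0421·63 + 0.1562·34 + 1.0410·89 + 0.0555·70 + 0.0975·92 + 0.1320·48 = 119.8018
  x_3 = 0.0932·63 + 0.1159·34 + 0.1036·89 + 1.1119·70 + 0.0894·92 + 0.0474·48 = 107.3562
  x_4 = 0.0259·63 + 0.0718·34 + 0.0698·89 + 0.0789·70 + 1.0543·92 + 0.0675·48 = 116.0361
  x_5 = 0.0873·63 + 0.1271·34 + 0.0594·89 + 0.0558·70 + 0.0938·92 + 1.0320·48 = 77.1861
Δx_4 = L[4,2] · Δd_2 = 0.0698 · 2 = 0.1395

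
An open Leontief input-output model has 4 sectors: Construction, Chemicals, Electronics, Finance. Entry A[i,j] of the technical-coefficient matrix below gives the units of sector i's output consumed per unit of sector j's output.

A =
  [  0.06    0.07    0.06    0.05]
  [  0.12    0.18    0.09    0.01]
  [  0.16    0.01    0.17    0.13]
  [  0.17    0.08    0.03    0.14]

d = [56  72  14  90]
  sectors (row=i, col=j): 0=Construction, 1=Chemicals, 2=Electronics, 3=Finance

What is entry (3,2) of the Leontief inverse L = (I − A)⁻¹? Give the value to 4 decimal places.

L[3,2] = 0.0757

Form M = I − A:
  [  0.94   -0.07   -0.06   -0.05]
  [ -0.12    0.82   -0.09   -0.01]
  [ -0.16   -0.01    0.83   -0.13]
  [ -0.17   -0.08   -0.03    0.86]
Leontief inverse L = M⁻¹:
  [  1.1075    0.1035    0.0942    0.0798]
  [  0.1930    1.2425    0.1504    0.0484]
  [  0.2543    0.0565    1.2366    0.2024]
  [  0.2457    0.1380    0.0757    1.1901]
Total output x = L · d:
  x_0 = 1.1075·56 + 0.1035·72 + 0.0942·14 + 0.0798·90 = 77.9736
  x_1 = 0.1930·56 + 1.2425·72 + 0.1504·14 + 0.0484·90 = 106.7330
  x_2 = 0.2543·56 + 0.0565·72 + 1.2366·14 + 0.2024·90 = 53.8390
  x_3 = 0.2457·56 + 0.1380·72 + 0.0757·14 + 1.1901·90 = 131.8713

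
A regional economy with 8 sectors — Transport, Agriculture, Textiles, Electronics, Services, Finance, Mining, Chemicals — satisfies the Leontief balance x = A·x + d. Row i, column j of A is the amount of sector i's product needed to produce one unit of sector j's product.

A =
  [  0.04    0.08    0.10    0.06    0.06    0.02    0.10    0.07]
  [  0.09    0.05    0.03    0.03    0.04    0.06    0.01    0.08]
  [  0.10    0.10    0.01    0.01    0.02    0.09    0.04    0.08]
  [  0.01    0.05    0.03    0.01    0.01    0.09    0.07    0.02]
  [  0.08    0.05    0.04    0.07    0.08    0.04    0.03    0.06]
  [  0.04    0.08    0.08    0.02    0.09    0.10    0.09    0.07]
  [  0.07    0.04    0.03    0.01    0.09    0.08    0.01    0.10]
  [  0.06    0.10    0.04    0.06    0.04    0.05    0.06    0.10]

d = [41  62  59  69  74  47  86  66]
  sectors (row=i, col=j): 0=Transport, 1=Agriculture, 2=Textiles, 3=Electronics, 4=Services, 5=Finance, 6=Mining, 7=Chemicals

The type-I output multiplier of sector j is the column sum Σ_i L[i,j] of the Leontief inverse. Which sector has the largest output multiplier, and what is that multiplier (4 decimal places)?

Chemicals (2.0914)

Form M = I − A:
  [  0.96   -0.08   -0.10   -0.06   -0.06   -0.02   -0.10   -0.07]
  [ -0.09    0.95   -0.03   -0.03   -0.04   -0.06   -0.01   -0.08]
  [ -0.10   -0.10    0.99   -0.01   -0.02   -0.09   -0.04   -0.08]
  [ -0.01   -0.05   -0.03    0.99   -0.01   -0.09   -0.07   -0.02]
  [ -0.08   -0.05   -0.04   -0.07    0.92   -0.04   -0.03   -0.06]
  [ -0.04   -0.08   -0.08   -0.02   -0.09    0.90   -0.09   -0.07]
  [ -0.07   -0.04   -0.03   -0.01   -0.09   -0.08    0.99   -0.10]
  [ -0.06   -0.10   -0.04   -0.06   -0.04   -0.05   -0.06    0.90]
Leontief inverse L = M⁻¹:
  [  1.1032    0.1465    0.1401    0.0924    0.1109    0.0833    0.1447    0.1433]
  [  0.1344    1.1036    0.0675    0.0588    0.0800    0.1048    0.0517    0.1351]
  [  0.1525    0.1607    1.0545    0.0423    0.0691    0.1427    0.0865    0.1461]
  [  0.0448    0.0876    0.0560    1.0265    0.0440    0.1292    0.0971    0.0628]
  [  0.1297    0.1071    0.0793    0.1012    1.1243    0.0913    0.0741    0.1192]
  [  0.1098    0.1544    0.1287    0.0577    0.1523    1.1703    0.1421    0.1520]
  [  0.1211    0.0996    0.0711    0.0439    0.1372    0.1297    1.0551    0.1620]
  [  0.1182    0.1654    0.0829    0.0936    0.0899    0.1099    0.1073    1.1709]
Total output x = L · d:
  x_0 = 1.1032·41 + 0.1465·62 + 0.1401·59 + 0.0924·69 + 0.1109·74 + 0.0833·47 + 0.1447·86 + 0.1433·66 = 102.9757
  x_1 = 0.1344·41 + 1.1036·62 + 0.0675·59 + 0.0588·69 + 0.0800·74 + 0.1048·47 + 0.0517·86 + 0.1351·66 = 106.1876
  x_2 = 0.1525·41 + 0.1607·62 + 1.0545·59 + 0.0423·69 + 0.0691·74 + 0.1427·47 + 0.0865·86 + 0.1461·66 = 110.2568
  x_3 = 0.0448·41 + 0.0876·62 + 0.0560·59 + 1.0265·69 + 0.0440·74 + 0.1292·47 + 0.0971·86 + 0.0628·66 = 103.2270
  x_4 = 0.1297·41 + 0.1071·62 + 0.0793·59 + 0.1012·69 + 1.1243·74 + 0.0913·47 + 0.0741·86 + 0.1192·66 = 125.3455
  x_5 = 0.1098·41 + 0.1544·62 + 0.1287·59 + 0.0577·69 + 0.1523·74 + 1.1703·47 + 0.1421·86 + 0.1520·66 = 114.1755
  x_6 = 0.1211·41 + 0.0996·62 + 0.0711·59 + 0.0439·69 + 0.1372·74 + 0.1297·47 + 1.0551·86 + 0.1620·66 = 136.0477
  x_7 = 0.1182·41 + 0.1654·62 + 0.0829·59 + 0.0936·69 + 0.0899·74 + 0.1099·47 + 0.1073·86 + 1.1709·66 = 124.7629
Output multipliers (column sums of L):
  Transport: 1.9136
  Agriculture: 2.0249
  Textiles: 1.6800
  Electronics: 1.5164
  Services: 1.8076
  Finance: 1.9611
  Mining: 1.7588
  Chemicals: 2.0914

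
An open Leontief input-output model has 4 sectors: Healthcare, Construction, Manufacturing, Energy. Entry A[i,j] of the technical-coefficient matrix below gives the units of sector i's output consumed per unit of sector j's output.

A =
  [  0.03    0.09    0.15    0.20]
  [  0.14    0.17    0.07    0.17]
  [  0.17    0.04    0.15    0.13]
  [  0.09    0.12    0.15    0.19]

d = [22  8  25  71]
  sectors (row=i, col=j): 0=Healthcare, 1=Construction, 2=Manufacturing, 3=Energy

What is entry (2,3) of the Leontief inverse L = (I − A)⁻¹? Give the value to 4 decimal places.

L[2,3] = 0.3030

Form M = I − A:
  [  0.97   -0.09   -0.15   -0.20]
  [ -0.14    0.83   -0.07   -0.17]
  [ -0.17   -0.04    0.85   -0.13]
  [ -0.09   -0.12   -0.15    0.81]
Leontief inverse L = M⁻¹:
  [  1.1419    0.1905    0.2820    0.3672]
  [  0.2599    1.2972    0.2183    0.3715]
  [  0.2737    0.1356    1.2894    0.3030]
  [  0.2161    0.2385    0.3024    1.3865]
Total output x = L · d:
  x_0 = 1.1419·22 + 0.1905·8 + 0.2820·25 + 0.3672·71 = 59.7671
  x_1 = 0.2599·22 + 1.2972·8 + 0.2183·25 + 0.3715·71 = 47.9276
  x_2 = 0.2737·22 + 0.1356·8 + 1.2894·25 + 0.3030·71 = 60.8516
  x_3 = 0.2161·22 + 0.2385·8 + 0.3024·25 + 1.3865·71 = 112.6643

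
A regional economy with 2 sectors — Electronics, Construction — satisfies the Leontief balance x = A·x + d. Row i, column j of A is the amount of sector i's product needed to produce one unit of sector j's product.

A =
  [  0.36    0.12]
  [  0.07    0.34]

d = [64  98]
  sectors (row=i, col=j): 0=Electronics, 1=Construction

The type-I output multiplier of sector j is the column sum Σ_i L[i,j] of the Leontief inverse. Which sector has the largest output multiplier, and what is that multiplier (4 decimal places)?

Form M = I − A:
  [  0.64   -0.12]
  [ -0.07    0.66]
Leontief inverse L = M⁻¹:
  [  1.5942    0.2899]
  [  0.1691    1.5459]
Total output x = L · d:
  x_0 = 1.5942·64 + 0.2899·98 = 130.4348
  x_1 = 0.1691·64 + 1.5459·98 = 162.3188
Output multipliers (column sums of L):
  Electronics: 1.7633
  Construction: 1.8357

Construction (1.8357)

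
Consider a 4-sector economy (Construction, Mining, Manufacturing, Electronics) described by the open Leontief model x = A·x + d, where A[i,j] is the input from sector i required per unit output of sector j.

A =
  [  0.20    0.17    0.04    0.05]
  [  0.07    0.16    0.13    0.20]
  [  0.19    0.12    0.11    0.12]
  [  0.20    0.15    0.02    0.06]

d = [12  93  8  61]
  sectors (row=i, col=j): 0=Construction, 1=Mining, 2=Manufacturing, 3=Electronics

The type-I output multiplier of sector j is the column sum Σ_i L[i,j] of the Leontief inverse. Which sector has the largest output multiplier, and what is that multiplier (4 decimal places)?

Form M = I − A:
  [  0.80   -0.17   -0.04   -0.05]
  [ -0.07    0.84   -0.13   -0.20]
  [ -0.19   -0.12    0.89   -0.12]
  [ -0.20   -0.15   -0.02    0.94]
Leontief inverse L = M⁻¹:
  [  1.3416    0.3144    0.1096    0.1522]
  [  0.2474    1.3286    0.2124    0.3230]
  [  0.3646    0.2847    1.1868    0.2315]
  [  0.3327    0.2849    0.0825    1.1527]
Total output x = L · d:
  x_0 = 1.3416·12 + 0.3144·93 + 0.1096·8 + 0.1522·61 = 55.4992
  x_1 = 0.2474·12 + 1.3286·93 + 0.2124·8 + 0.3230·61 = 147.9266
  x_2 = 0.3646·12 + 0.2847·93 + 1.1868·8 + 0.2315·61 = 54.4629
  x_3 = 0.3327·12 + 0.2849·93 + 0.0825·8 + 1.1527·61 = 101.4660
Output multipliers (column sums of L):
  Construction: 2.2864
  Mining: 2.2126
  Manufacturing: 1.5913
  Electronics: 1.8593

Construction (2.2864)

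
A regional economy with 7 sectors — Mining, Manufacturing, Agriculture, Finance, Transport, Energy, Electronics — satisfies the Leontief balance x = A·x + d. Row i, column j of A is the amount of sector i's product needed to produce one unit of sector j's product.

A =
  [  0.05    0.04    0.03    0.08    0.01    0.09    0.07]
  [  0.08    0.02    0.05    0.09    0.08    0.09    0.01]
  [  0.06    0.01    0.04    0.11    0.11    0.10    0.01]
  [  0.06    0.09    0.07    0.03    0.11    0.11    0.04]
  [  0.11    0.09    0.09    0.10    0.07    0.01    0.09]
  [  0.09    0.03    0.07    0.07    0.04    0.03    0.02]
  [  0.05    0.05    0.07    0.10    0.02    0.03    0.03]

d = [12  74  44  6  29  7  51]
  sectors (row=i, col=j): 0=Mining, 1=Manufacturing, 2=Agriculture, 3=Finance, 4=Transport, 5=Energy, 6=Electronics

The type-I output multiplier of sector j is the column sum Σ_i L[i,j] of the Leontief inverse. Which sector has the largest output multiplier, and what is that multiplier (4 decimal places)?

Form M = I − A:
  [  0.95   -0.04   -0.03   -0.08   -0.01   -0.09   -0.07]
  [ -0.08    0.98   -0.05   -0.09   -0.08   -0.09   -0.01]
  [ -0.06   -0.01    0.96   -0.11   -0.11   -0.10   -0.01]
  [ -0.06   -0.09   -0.07    0.97   -0.11   -0.11   -0.04]
  [ -0.11   -0.09   -0.09   -0.10    0.93   -0.01   -0.09]
  [ -0.09   -0.03   -0.07   -0.07   -0.04    0.97   -0.02]
  [ -0.05   -0.05   -0.07   -0.10   -0.02   -0.03    0.97]
Leontief inverse L = M⁻¹:
  [  1.0942    0.0705    0.0683    0.1288    0.0489    0.1331    0.0930]
  [  0.1349    1.0587    0.0955    0.1479    0.1282    0.1400    0.0425]
  [  0.1197    0.0536    1.0902    0.1708    0.1625    0.1509    0.0457]
  [  0.1279    0.1323    0.1248    1.1050    0.1670    0.1664    0.0764]
  [  0.1782    0.1386    0.1477    0.1805    1.1342    0.0808    0.1302]
  [  0.1328    0.0601    0.1053    0.1191    0.0804    1.0754    0.0458]
  [  0.0930    0.0804    0.1063    0.1479    0.0639    0.0771    1.0532]
Total output x = L · d:
  x_0 = 1.0942·12 + 0.0705·74 + 0.0683·44 + 0.1288·6 + 0.0489·29 + 0.1331·7 + 0.0930·51 = 29.2151
  x_1 = 0.1349·12 + 1.0587·74 + 0.0955·44 + 0.1479·6 + 0.1282·29 + 0.1400·7 + 0.0425·51 = 91.9175
  x_2 = 0.1197·12 + 0.0536·74 + 1.0902·44 + 0.1708·6 + 0.1625·29 + 0.1509·7 + 0.0457·51 = 62.4941
  x_3 = 0.1279·12 + 0.1323·74 + 0.1248·44 + 1.1050·6 + 0.1670·29 + 0.1664·7 + 0.0764·51 = 33.3521
  x_4 = 0.1782·12 + 0.1386·74 + 0.1477·44 + 0.1805·6 + 1.1342·29 + 0.0808·7 + 0.1302·51 = 60.0732
  x_5 = 0.1328·12 + 0.0601·74 + 0.1053·44 + 0.1191·6 + 0.0804·29 + 1.0754·7 + 0.0458·51 = 23.5812
  x_6 = 0.0930·12 + 0.0804·74 + 0.1063·44 + 0.1479·6 + 0.0639·29 + 0.0771·7 + 1.0532·51 = 68.7375
Output multipliers (column sums of L):
  Mining: 1.8807
  Manufacturing: 1.5942
  Agriculture: 1.7380
  Finance: 2.0000
  Transport: 1.7852
  Energy: 1.8237
  Electronics: 1.4867

Finance (2.0000)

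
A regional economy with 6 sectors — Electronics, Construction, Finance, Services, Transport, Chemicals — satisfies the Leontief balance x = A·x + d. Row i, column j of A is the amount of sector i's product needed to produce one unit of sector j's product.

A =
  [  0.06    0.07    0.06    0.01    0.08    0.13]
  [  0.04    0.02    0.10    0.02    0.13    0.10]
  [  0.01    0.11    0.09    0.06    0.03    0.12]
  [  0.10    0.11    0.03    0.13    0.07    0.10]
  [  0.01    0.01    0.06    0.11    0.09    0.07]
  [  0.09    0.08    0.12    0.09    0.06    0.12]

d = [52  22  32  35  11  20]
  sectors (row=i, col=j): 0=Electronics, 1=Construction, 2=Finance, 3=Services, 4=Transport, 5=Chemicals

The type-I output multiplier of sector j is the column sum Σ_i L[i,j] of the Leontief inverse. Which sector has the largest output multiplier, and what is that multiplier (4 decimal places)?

Chemicals (2.1691)

Form M = I − A:
  [  0.94   -0.07   -0.06   -0.01   -0.08   -0.13]
  [ -0.04    0.98   -0.10   -0.02   -0.13   -0.10]
  [ -0.01   -0.11    0.91   -0.06   -0.03   -0.12]
  [ -0.10   -0.11   -0.03    0.87   -0.07   -0.10]
  [ -0.01   -0.01   -0.06   -0.11    0.91   -0.07]
  [ -0.09   -0.08   -0.12   -0.09   -0.06    0.88]
Leontief inverse L = M⁻¹:
  [  1.0985    0.1181    0.1242    0.0629    0.1363    0.2106]
  [  0.0744    1.0688    0.1604    0.0779    0.1822    0.1777]
  [  0.0522    0.1643    1.1570    0.1165    0.0886    0.2045]
  [  0.1580    0.1766    0.1065    1.2028    0.1488    0.2064]
  [  0.0466    0.0570    0.1079    0.1672    1.1366    0.1375]
  [  0.1456    0.1536    0.2033    0.1638    0.1353    1.2324]
Total output x = L · d:
  x_0 = 1.0985·52 + 0.1181·22 + 0.1242·32 + 0.0629·35 + 0.1363·11 + 0.2106·20 = 71.6075
  x_1 = 0.0744·52 + 1.0688·22 + 0.1604·32 + 0.0779·35 + 0.1822·11 + 0.1777·20 = 40.8011
  x_2 = 0.0522·52 + 0.1643·22 + 1.1570·32 + 0.1165·35 + 0.0886·11 + 0.2045·20 = 52.4974
  x_3 = 0.1580·52 + 0.1766·22 + 0.1065·32 + 1.2028·35 + 0.1488·11 + 0.2064·20 = 63.3713
  x_4 = 0.0466·52 + 0.0570·22 + 0.1079·32 + 0.1672·35 + 1.1366·11 + 0.1375·20 = 28.2391
  x_5 = 0.1456·52 + 0.1536·22 + 0.2033·32 + 0.1638·35 + 0.1353·11 + 1.2324·20 = 49.3252
Output multipliers (column sums of L):
  Electronics: 1.5753
  Construction: 1.7384
  Finance: 1.8594
  Services: 1.7912
  Transport: 1.8278
  Chemicals: 2.1691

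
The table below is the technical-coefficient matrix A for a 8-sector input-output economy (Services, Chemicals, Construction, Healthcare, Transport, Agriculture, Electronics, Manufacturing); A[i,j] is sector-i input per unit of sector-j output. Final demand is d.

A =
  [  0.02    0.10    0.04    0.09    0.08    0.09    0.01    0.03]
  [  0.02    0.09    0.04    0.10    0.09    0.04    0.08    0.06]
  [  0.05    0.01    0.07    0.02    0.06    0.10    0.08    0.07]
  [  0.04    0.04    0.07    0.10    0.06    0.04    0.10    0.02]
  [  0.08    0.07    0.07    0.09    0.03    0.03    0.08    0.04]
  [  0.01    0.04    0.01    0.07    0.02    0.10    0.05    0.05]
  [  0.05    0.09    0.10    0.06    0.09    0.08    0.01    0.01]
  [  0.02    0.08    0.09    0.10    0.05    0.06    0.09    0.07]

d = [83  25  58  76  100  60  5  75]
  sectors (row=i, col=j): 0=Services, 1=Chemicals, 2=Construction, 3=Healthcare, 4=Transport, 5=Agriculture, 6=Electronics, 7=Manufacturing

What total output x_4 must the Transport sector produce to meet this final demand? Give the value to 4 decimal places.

Form M = I − A:
  [  0.98   -0.10   -0.04   -0.09   -0.08   -0.09   -0.01   -0.03]
  [ -0.02    0.91   -0.04   -0.10   -0.09   -0.04   -0.08   -0.06]
  [ -0.05   -0.01    0.93   -0.02   -0.06   -0.10   -0.08   -0.07]
  [ -0.04   -0.04   -0.07    0.90   -0.06   -0.04   -0.10   -0.02]
  [ -0.08   -0.07   -0.07   -0.09    0.97   -0.03   -0.08   -0.04]
  [ -0.01   -0.04   -0.01   -0.07   -0.02    0.90   -0.05   -0.05]
  [ -0.05   -0.09   -0.10   -0.06   -0.09   -0.08    0.99   -0.01]
  [ -0.02   -0.08   -0.09   -0.10   -0.05   -0.06   -0.09    0.93]
Leontief inverse L = M⁻¹:
  [  1.0516    0.1528    0.0893    0.1605    0.1294    0.1441    0.0703    0.0680]
  [  0.0591    1.1540    0.1038    0.1805    0.1505    0.1016    0.1470    0.1016]
  [  0.0814    0.0629    1.1223    0.0843    0.1083    0.1619    0.1318    0.1078]
  [  0.0755    0.0944    0.1270    1.1676    0.1144    0.0991    0.1559    0.0551]
  [  0.1143    0.1295    0.1282    0.1627    1.0891    0.0925    0.1382    0.0785]
  [  0.0317    0.0800    0.0480    0.1225    0.0567    1.1439    0.0924    0.0774]
  [  0.0848    0.1444    0.1521    0.1303    0.1428    0.1410    1.0714    0.0516]
  [  0.0601    0.1449    0.1578    0.1819    0.1146    0.1306    0.1608    1.1160]
Total output x = L · d:
  x_0 = 1.0516·83 + 0.1528·25 + 0.0893·58 + 0.1605·76 + 0.1294·100 + 0.1441·60 + 0.0703·5 + 0.0680·75 = 135.5246
  x_1 = 0.0591·83 + 1.1540·25 + 0.1038·58 + 0.1805·76 + 0.1505·100 + 0.1016·60 + 0.1470·5 + 0.1016·75 = 82.9922
  x_2 = 0.0814·83 + 0.0629·25 + 1.1223·58 + 0.0843·76 + 0.1083·100 + 0.1619·60 + 0.1318·5 + 0.1078·75 = 109.1140
  x_3 = 0.0755·83 + 0.0944·25 + 0.1270·58 + 1.1676·76 + 0.1144·100 + 0.0991·60 + 0.1559·5 + 0.0551·75 = 127.0308
  x_4 = 0.1143·83 + 0.1295·25 + 0.1282·58 + 0.1627·76 + 1.0891·100 + 0.0925·60 + 0.1382·5 + 0.0785·75 = 153.5719
  x_5 = 0.0317·83 + 0.0800·25 + 0.0480·58 + 0.1225·76 + 0.0567·100 + 1.1439·60 + 0.0924·5 + 0.0774·75 = 97.2963
  x_6 = 0.0848·83 + 0.1444·25 + 0.1521·58 + 0.1303·76 + 0.1428·100 + 0.1410·60 + 1.0714·5 + 0.0516·75 = 61.3513
  x_7 = 0.0601·83 + 0.1449·25 + 0.1578·58 + 0.1819·76 + 0.1146·100 + 0.1306·60 + 0.1608·5 + 1.1160·75 = 135.3884

153.5719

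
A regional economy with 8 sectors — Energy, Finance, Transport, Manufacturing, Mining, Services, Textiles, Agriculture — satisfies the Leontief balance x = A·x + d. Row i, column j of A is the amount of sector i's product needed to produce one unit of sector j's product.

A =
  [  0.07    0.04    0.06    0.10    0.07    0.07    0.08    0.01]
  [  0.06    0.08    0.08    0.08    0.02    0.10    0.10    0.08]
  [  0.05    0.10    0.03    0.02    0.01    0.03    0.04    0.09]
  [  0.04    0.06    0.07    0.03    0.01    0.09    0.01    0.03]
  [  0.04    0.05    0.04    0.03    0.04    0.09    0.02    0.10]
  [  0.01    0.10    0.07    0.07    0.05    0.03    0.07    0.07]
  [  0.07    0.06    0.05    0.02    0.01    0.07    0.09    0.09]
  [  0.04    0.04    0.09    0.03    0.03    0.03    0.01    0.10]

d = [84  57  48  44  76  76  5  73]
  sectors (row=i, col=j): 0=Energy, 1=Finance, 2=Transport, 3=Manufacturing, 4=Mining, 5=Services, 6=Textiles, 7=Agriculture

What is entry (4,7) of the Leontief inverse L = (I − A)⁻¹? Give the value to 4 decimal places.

Form M = I − A:
  [  0.93   -0.04   -0.06   -0.10   -0.07   -0.07   -0.08   -0.01]
  [ -0.06    0.92   -0.08   -0.08   -0.02   -0.10   -0.10   -0.08]
  [ -0.05   -0.10    0.97   -0.02   -0.01   -0.03   -0.04   -0.09]
  [ -0.04   -0.06   -0.07    0.97   -0.01   -0.09   -0.01   -0.03]
  [ -0.04   -0.05   -0.04   -0.03    0.96   -0.09   -0.02   -0.10]
  [ -0.01   -0.10   -0.07   -0.07   -0.05    0.97   -0.07   -0.07]
  [ -0.07   -0.06   -0.05   -0.02   -0.01   -0.07    0.91   -0.09]
  [ -0.04   -0.04   -0.09   -0.03   -0.03   -0.03   -0.01    0.90]
Leontief inverse L = M⁻¹:
  [  1.1122    0.1005    0.1137    0.1423    0.0961    0.1277    0.1281    0.0708]
  [  0.1109    1.1544    0.1484    0.1313    0.0502    0.1649    0.1601    0.1575]
  [  0.0835    0.1448    1.0755    0.0548    0.0298    0.0721    0.0789    0.1400]
  [  0.0675    0.1054    0.1090    1.0620    0.0286    0.1258    0.0451    0.0739]
  [  0.0721    0.0995    0.0881    0.0658    1.0629    0.1318    0.0571    0.1547]
  [  0.0506    0.1576    0.1234    0.1077    0.0712    1.0837    0.1148    0.1342]
  [  0.1106    0.1156    0.1034    0.0608    0.0349    0.1188    1.1381    0.1508]
  [  0.0703    0.0836    0.1310    0.0595    0.0486    0.0662    0.0406    1.1490]
Total output x = L · d:
  x_0 = 1.1122·84 + 0.1005·57 + 0.1137·48 + 0.1423·44 + 0.0961·76 + 0.1277·76 + 0.1281·5 + 0.0708·73 = 133.6882
  x_1 = 0.1109·84 + 1.1544·57 + 0.1484·48 + 0.1313·44 + 0.0502·76 + 0.1649·76 + 0.1601·5 + 0.1575·73 = 116.6557
  x_2 = 0.0835·84 + 0.1448·57 + 1.0755·48 + 0.0548·44 + 0.0298·76 + 0.0721·76 + 0.0789·5 + 0.1400·73 = 87.6642
  x_3 = 0.0675·84 + 0.1054·57 + 0.1090·48 + 1.0620·44 + 0.0286·76 + 0.1258·76 + 0.0451·5 + 0.0739·73 = 80.9991
  x_4 = 0.0721·84 + 0.0995·57 + 0.0881·48 + 0.0658·44 + 1.0629·76 + 0.1318·76 + 0.0571·5 + 0.1547·73 = 121.2256
  x_5 = 0.0506·84 + 0.1576·57 + 0.1234·48 + 0.1077·44 + 0.0712·76 + 1.0837·76 + 0.1148·5 + 0.1342·73 = 122.0314
  x_6 = 0.1106·84 + 0.1156·57 + 0.1034·48 + 0.0608·44 + 0.0349·76 + 0.1188·76 + 1.1381·5 + 0.1508·73 = 51.9013
  x_7 = 0.0703·84 + 0.0836·57 + 0.1310·48 + 0.0595·44 + 0.0486·76 + 0.0662·76 + 0.0406·5 + 1.1490·73 = 112.3891

L[4,7] = 0.1547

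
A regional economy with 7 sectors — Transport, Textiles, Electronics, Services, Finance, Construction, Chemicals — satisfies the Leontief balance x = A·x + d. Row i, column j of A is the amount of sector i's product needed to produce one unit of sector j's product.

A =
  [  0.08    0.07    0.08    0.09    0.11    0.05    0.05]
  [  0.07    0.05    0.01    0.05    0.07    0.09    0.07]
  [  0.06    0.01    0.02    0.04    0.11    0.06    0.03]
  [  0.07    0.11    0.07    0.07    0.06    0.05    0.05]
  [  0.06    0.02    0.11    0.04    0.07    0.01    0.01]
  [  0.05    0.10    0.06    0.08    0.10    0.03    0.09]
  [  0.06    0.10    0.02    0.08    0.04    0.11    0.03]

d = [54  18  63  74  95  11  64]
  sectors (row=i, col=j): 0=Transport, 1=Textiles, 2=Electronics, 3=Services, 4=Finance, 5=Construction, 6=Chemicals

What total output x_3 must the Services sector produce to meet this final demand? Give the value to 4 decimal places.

118.8729

Form M = I − A:
  [  0.92   -0.07   -0.08   -0.09   -0.11   -0.05   -0.05]
  [ -0.07    0.95   -0.01   -0.05   -0.07   -0.09   -0.07]
  [ -0.06   -0.01    0.98   -0.04   -0.11   -0.06   -0.03]
  [ -0.07   -0.11   -0.07    0.93   -0.06   -0.05   -0.05]
  [ -0.06   -0.02   -0.11   -0.04    0.93   -0.01   -0.01]
  [ -0.05   -0.10   -0.06   -0.08   -0.10    0.97   -0.09]
  [ -0.06   -0.10   -0.02   -0.08   -0.04   -0.11    0.97]
Leontief inverse L = M⁻¹:
  [  1.1397    0.1262    0.1334    0.1470    0.1840    0.0984    0.0906]
  [  0.1169    1.1006    0.0522    0.0985    0.1277    0.1297    0.1055]
  [  0.0967    0.0452    1.0582    0.0762    0.1565    0.0864    0.0545]
  [  0.1248    0.1629    0.1142    1.1227    0.1274    0.0980    0.0900]
  [  0.0952    0.0475    0.1416    0.0718    1.1168    0.0368    0.0313]
  [  0.1072    0.1555    0.1076    0.1346    0.1676    1.0808    0.1290]
  [  0.1109    0.1552    0.0629    0.1316    0.1033    0.1534    1.0719]
Total output x = L · d:
  x_0 = 1.1397·54 + 0.1262·18 + 0.1334·63 + 0.1470·74 + 0.1840·95 + 0.0984·11 + 0.0906·64 = 107.4577
  x_1 = 0.1169·54 + 1.1006·18 + 0.0522·63 + 0.0985·74 + 0.1277·95 + 0.1297·11 + 0.1055·64 = 57.0108
  x_2 = 0.0967·54 + 0.0452·18 + 1.0582·63 + 0.0762·74 + 0.1565·95 + 0.0864·11 + 0.0545·64 = 97.6475
  x_3 = 0.1248·54 + 0.1629·18 + 0.1142·63 + 1.1227·74 + 0.1274·95 + 0.0980·11 + 0.0900·64 = 118.8729
  x_4 = 0.0952·54 + 0.0475·18 + 0.1416·63 + 0.0718·74 + 1.1168·95 + 0.0368·11 + 0.0313·64 = 128.7351
  x_5 = 0.1072·54 + 0.1555·18 + 0.1076·63 + 0.1346·74 + 0.1676·95 + 1.0808·11 + 0.1290·64 = 61.3911
  x_6 = 0.1109·54 + 0.1552·18 + 0.0629·63 + 0.1316·74 + 0.1033·95 + 0.1534·11 + 1.0719·64 = 102.5915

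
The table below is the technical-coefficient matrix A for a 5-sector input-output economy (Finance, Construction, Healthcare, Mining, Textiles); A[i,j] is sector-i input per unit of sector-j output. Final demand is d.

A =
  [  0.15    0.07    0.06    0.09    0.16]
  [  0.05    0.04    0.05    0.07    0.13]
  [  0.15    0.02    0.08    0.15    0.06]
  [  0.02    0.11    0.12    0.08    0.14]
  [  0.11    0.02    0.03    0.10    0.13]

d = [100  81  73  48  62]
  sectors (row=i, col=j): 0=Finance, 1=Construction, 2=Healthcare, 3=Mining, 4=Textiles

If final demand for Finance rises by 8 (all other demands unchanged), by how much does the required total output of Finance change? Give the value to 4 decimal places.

9.9677

Form M = I − A:
  [  0.85   -0.07   -0.06   -0.09   -0.16]
  [ -0.05    0.96   -0.05   -0.07   -0.13]
  [ -0.15   -0.02    0.92   -0.15   -0.06]
  [ -0.02   -0.11   -0.12    0.92   -0.14]
  [ -0.11   -0.02   -0.03   -0.10    0.87]
Leontief inverse L = M⁻¹:
  [  1.2460    0.1201    0.1208    0.1817    0.2846]
  [  0.1084    1.0705    0.0888    0.1290    0.2068]
  [  0.2331    0.0710    1.1419    0.2328    0.1697]
  [  0.0977    0.1489    0.1739    1.1622    0.2392]
  [  0.1793    0.0594    0.0767    0.1675    1.2235]
Total output x = L · d:
  x_0 = 1.2460·100 + 0.1201·81 + 0.1208·73 + 0.1817·48 + 0.2846·62 = 169.5083
  x_1 = 0.1084·100 + 1.0705·81 + 0.0888·73 + 0.1290·48 + 0.2068·62 = 123.0546
  x_2 = 0.2331·100 + 0.0710·81 + 1.1419·73 + 0.2328·48 + 0.1697·62 = 134.1232
  x_3 = 0.0977·100 + 0.1489·81 + 0.1739·73 + 1.1622·48 + 0.2392·62 = 105.1456
  x_4 = 0.1793·100 + 0.0594·81 + 0.0767·73 + 0.1675·48 + 1.2235·62 = 112.2359
Δx_0 = L[0,0] · Δd_0 = 1.2460 · 8 = 9.9677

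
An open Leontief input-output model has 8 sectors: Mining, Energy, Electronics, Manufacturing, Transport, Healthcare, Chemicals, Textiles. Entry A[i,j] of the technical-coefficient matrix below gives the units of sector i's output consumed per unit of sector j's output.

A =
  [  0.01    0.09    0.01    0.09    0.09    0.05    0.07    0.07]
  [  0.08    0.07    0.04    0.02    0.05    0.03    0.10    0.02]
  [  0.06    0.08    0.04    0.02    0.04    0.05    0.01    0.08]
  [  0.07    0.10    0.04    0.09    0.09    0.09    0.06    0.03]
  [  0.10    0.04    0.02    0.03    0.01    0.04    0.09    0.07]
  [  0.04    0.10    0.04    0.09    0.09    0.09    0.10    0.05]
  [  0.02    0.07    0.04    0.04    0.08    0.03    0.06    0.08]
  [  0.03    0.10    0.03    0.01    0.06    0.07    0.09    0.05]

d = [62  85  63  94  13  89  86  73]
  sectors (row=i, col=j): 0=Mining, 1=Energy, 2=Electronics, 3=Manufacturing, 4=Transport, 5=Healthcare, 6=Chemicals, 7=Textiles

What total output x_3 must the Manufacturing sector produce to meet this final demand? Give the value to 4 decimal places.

169.8410

Form M = I − A:
  [  0.99   -0.09   -0.01   -0.09   -0.09   -0.05   -0.07   -0.07]
  [ -0.08    0.93   -0.04   -0.02   -0.05   -0.03   -0.10   -0.02]
  [ -0.06   -0.08    0.96   -0.02   -0.04   -0.05   -0.01   -0.08]
  [ -0.07   -0.10   -0.04    0.91   -0.09   -0.09   -0.06   -0.03]
  [ -0.10   -0.04   -0.02   -0.03    0.99   -0.04   -0.09   -0.07]
  [ -0.04   -0.10   -0.04   -0.09   -0.09    0.91   -0.10   -0.05]
  [ -0.02   -0.07   -0.04   -0.04   -0.08   -0.03    0.94   -0.08]
  [ -0.03   -0.10   -0.03   -0.01   -0.06   -0.07   -0.09    0.95]
Leontief inverse L = M⁻¹:
  [  1.0598    0.1601    0.0398    0.1312    0.1453    0.0987    0.1403    0.1167]
  [  0.1165    1.1278    0.0638    0.0551    0.0976    0.0668    0.1554    0.0632]
  [  0.0959    0.1368    1.0623    0.0514    0.0836    0.0881    0.0649    0.1173]
  [  0.1279    0.1848    0.0749    1.1444    0.1583    0.1488    0.1424    0.0872]
  [  0.1322    0.1010    0.0434    0.0668    1.0609    0.0797    0.1461    0.1123]
  [  0.1000    0.1884    0.0774    0.1443    0.1612    1.1508    0.1860    0.1105]
  [  0.0613    0.1295    0.0650    0.0719    0.1254    0.0701    1.1186    0.1221]
  [  0.0716    0.1626    0.0569    0.0453    0.1099    0.1110    0.1532    1.0944]
Total output x = L · d:
  x_0 = 1.0598·62 + 0.1601·85 + 0.0398·63 + 0.1312·94 + 0.1453·13 + 0.0987·89 + 0.1403·86 + 0.1167·73 = 125.4060
  x_1 = 0.1165·62 + 1.1278·85 + 0.0638·63 + 0.0551·94 + 0.0976·13 + 0.0668·89 + 0.1554·86 + 0.0632·73 = 137.4717
  x_2 = 0.0959·62 + 0.1368·85 + 1.0623·63 + 0.0514·94 + 0.0836·13 + 0.0881·89 + 0.0649·86 + 0.1173·73 = 112.3986
  x_3 = 0.1279·62 + 0.1848·85 + 0.0749·63 + 1.1444·94 + 0.1583·13 + 0.1488·89 + 0.1424·86 + 0.0872·73 = 169.8410
  x_4 = 0.1322·62 + 0.1010·85 + 0.0434·63 + 0.0668·94 + 1.0609·13 + 0.0797·89 + 0.1461·86 + 0.1123·73 = 67.4381
  x_5 = 0.1000·62 + 0.1884·85 + 0.0774·63 + 0.1443·94 + 0.1612·13 + 1.1508·89 + 0.1860·86 + 0.1105·73 = 169.2343
  x_6 = 0.0613·62 + 0.1295·85 + 0.0650·63 + 0.0719·94 + 0.1254·13 + 0.0701·89 + 1.1186·86 + 0.1221·73 = 138.6497
  x_7 = 0.0716·62 + 0.1626·85 + 0.0569·63 + 0.0453·94 + 0.1099·13 + 0.1110·89 + 0.1532·86 + 1.0944·73 = 130.4746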